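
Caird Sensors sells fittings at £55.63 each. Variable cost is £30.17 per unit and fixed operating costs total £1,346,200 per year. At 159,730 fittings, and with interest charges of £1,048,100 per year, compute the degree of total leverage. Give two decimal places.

At 159,730 units, contribution = 159,730 × £25.46 = £4,066,725.80.
Subtracting fixed costs: EBIT = £4,066,725.80 − £1,346,200 = £2,720,525.80. Interest = £1,048,100.00.
DOL = £4,066,725.80 ÷ £2,720,525.80 = 1.4948; DFL = £2,720,525.80 ÷ £1,672,425.80 = 1.6267.
DCL = DOL × DFL = 1.4948 × 1.6267 = 2.4316.

2.43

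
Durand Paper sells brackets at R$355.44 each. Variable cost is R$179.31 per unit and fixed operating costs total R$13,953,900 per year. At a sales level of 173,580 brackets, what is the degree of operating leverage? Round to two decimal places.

Contribution at this volume is 173,580 × R$176.13 = R$30,572,645.40.
EBIT = R$30,572,645.40 − R$13,953,900 = R$16,618,745.40.
Degree of operating leverage = R$30,572,645.40 / R$16,618,745.40 = 1.8396.

1.84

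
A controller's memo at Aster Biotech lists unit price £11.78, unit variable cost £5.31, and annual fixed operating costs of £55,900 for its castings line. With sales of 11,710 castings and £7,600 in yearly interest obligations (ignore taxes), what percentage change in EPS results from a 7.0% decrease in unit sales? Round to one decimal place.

-43.2%

Contribution at this volume is 11,710 × £6.47 = £75,763.70.
EBIT = £75,763.70 − £55,900 = £19,863.70.
Interest = £7,600.00, so EBIT − I = £12,263.70.
DCL = total CM / (EBIT − I) = £75,763.70 / £12,263.70 = 6.1779.
EPS therefore changes by 6.1779 × (-7.0%) = -43.2%.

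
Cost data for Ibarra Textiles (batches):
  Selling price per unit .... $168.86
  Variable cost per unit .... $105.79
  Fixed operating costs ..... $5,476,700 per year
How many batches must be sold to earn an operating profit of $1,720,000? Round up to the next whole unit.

Each unit contributes $168.86 − $105.79 = $63.07.
Need Q such that Q × $63.07 − $5,476,700 = $1,720,000, i.e. Q = $7,196,700 / $63.07 = 114,106.55 → 114,107.

114,107 batches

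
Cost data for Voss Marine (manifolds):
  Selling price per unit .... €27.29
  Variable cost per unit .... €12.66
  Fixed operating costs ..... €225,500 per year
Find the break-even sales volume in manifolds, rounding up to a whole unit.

15,414 manifolds

Unit CM = price − variable cost = €27.29 − €12.66 = €14.63.
Break-even Q = €225,500 / €14.63 = 15,413.53 → 15,414 manifolds.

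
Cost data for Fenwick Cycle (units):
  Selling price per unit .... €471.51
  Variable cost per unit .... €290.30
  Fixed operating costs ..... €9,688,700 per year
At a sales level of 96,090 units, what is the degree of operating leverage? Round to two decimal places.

2.25

Contribution at this volume is 96,090 × €181.21 = €17,412,468.90.
Subtracting fixed costs: EBIT = €17,412,468.90 − €9,688,700 = €7,723,768.90.
Degree of operating leverage = €17,412,468.90 / €7,723,768.90 = 2.2544.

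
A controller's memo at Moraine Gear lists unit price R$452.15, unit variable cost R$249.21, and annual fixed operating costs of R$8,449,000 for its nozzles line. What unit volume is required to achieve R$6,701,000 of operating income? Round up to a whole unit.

Each unit contributes R$452.15 − R$249.21 = R$202.94.
Units = (FC + target) / CM = (R$8,449,000 + R$6,701,000) / R$202.94 = 74,652.61, so 74,653 nozzles.

74,653 nozzles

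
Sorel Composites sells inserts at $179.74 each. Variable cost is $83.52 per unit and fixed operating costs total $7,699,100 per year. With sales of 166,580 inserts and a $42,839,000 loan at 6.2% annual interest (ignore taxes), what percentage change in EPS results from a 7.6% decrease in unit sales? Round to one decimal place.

Total contribution margin = 166,580 × $96.22 = $16,028,327.60.
EBIT = $16,028,327.60 − $7,699,100 = $8,329,227.60.
After interest of $2,656,018.00, pre-tax earnings = $5,673,209.60.
Degree of combined leverage = contribution ÷ (EBIT − I) = $16,028,327.60 ÷ $5,673,209.60 = 2.8253.
EPS therefore changes by 2.8253 × (-7.6%) = -21.5%.

-21.5%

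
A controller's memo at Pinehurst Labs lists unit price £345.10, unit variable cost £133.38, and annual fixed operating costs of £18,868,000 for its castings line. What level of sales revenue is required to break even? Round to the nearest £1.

£30,754,519

Contribution margin per unit = £345.10 − £133.38 = £211.72, a CM ratio of £211.72 ÷ £345.10 = 0.6135.
Break-even sales = FC ÷ CM ratio = £18,868,000 × £345.10 / £211.72 = £30,754,519.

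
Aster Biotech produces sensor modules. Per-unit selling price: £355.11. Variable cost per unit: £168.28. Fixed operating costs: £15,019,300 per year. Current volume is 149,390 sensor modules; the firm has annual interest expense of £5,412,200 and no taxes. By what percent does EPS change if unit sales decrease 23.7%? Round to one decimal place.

Contribution at this volume is 149,390 × £186.83 = £27,910,533.70.
Subtracting fixed costs: EBIT = £27,910,533.70 − £15,019,300 = £12,891,233.70.
Interest = £5,412,200.00, so EBIT − I = £7,479,033.70.
DCL = total CM / (EBIT − I) = £27,910,533.70 / £7,479,033.70 = 3.7318.
EPS therefore changes by 3.7318 × (-23.7%) = -88.4%.

-88.4%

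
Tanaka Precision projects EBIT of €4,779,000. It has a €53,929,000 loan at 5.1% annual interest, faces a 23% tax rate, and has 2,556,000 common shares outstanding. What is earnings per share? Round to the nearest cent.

Pre-tax income = €4,779,000 − €2,750,379.00 = €2,028,621.00.
After tax at 23%: net income = €2,028,621.00 × 0.77 = €1,562,038.17.
Per share: €1,562,038.17 / 2,556,000 shares = €0.61.

€0.61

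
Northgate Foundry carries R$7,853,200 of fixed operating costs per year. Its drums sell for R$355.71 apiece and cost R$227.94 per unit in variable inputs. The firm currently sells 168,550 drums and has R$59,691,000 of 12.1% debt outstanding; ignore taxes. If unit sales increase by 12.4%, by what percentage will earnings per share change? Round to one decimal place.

+41.3%

Total contribution margin = 168,550 × R$127.77 = R$21,535,633.50.
Operating income = contribution − fixed costs = R$21,535,633.50 − R$7,853,200 = R$13,682,433.50.
After interest of R$7,222,611.00, pre-tax earnings = R$6,459,822.50.
DCL = total CM / (EBIT − I) = R$21,535,633.50 / R$6,459,822.50 = 3.3338.
%ΔEPS = DCL × %ΔSales = 3.3338 × +12.4% = +41.3%.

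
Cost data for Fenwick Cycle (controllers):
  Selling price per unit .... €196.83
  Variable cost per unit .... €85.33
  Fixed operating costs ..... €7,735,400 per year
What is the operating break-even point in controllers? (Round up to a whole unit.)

69,376 controllers

Unit CM = price − variable cost = €196.83 − €85.33 = €111.50.
Break-even volume = fixed costs ÷ CM per unit = €7,735,400 ÷ €111.50 = 69,375.78, so 69,376 controllers.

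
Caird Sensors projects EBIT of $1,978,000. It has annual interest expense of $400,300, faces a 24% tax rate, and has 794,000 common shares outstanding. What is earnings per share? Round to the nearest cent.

Interest = $400,300.00, so EBT = $1,978,000 − $400,300.00 = $1,577,700.00.
Net income = $1,577,700.00 × (1 − 0.24) = $1,199,052.00.
Per share: $1,199,052.00 / 794,000 shares = $1.51.

$1.51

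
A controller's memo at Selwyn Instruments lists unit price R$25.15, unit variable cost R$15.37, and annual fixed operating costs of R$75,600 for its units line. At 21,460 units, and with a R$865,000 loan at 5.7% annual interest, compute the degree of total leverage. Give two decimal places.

Contribution at this volume is 21,460 × R$9.78 = R$209,878.80.
Subtracting fixed costs: EBIT = R$209,878.80 − R$75,600 = R$134,278.80. Interest = R$49,305.00.
DOL = R$209,878.80 ÷ R$134,278.80 = 1.5630; DFL = R$134,278.80 ÷ R$84,973.80 = 1.5802.
DCL = DOL × DFL = 1.5630 × 1.5802 = 2.4699.

2.47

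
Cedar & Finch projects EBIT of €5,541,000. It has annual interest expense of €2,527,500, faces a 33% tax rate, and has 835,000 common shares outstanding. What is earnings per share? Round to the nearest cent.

Interest = €2,527,500.00, so EBT = €5,541,000 − €2,527,500.00 = €3,013,500.00.
Net income = €3,013,500.00 × (1 − 0.33) = €2,019,045.00.
Per share: €2,019,045.00 / 835,000 shares = €2.42.

€2.42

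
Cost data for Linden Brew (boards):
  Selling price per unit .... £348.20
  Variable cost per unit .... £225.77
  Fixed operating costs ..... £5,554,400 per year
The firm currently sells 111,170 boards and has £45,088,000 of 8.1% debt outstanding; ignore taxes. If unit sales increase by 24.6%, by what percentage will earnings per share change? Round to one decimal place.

+76.0%

Total contribution margin = 111,170 × £122.43 = £13,610,543.10.
EBIT = £13,610,543.10 − £5,554,400 = £8,056,143.10.
Interest = £3,652,128.00, so EBIT − I = £4,404,015.10.
DCL = total CM / (EBIT − I) = £13,610,543.10 / £4,404,015.10 = 3.0905.
%ΔEPS = DCL × %ΔSales = 3.0905 × +24.6% = +76.0%.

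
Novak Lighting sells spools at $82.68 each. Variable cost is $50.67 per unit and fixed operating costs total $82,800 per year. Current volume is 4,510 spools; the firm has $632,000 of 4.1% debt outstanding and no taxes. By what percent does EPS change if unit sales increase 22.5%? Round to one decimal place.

+91.1%

Total contribution margin = 4,510 × $32.01 = $144,365.10.
EBIT = $144,365.10 − $82,800 = $61,565.10.
After interest of $25,912.00, pre-tax earnings = $35,653.10.
Degree of combined leverage = contribution ÷ (EBIT − I) = $144,365.10 ÷ $35,653.10 = 4.0492.
EPS therefore changes by 4.0492 × (+22.5%) = +91.1%.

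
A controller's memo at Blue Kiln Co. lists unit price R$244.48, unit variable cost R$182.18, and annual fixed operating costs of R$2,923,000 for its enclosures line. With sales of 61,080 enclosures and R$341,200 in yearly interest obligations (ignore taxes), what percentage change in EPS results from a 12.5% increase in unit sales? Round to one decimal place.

Contribution at this volume is 61,080 × R$62.30 = R$3,805,284.00.
Subtracting fixed costs: EBIT = R$3,805,284.00 − R$2,923,000 = R$882,284.00.
After interest of R$341,200.00, pre-tax earnings = R$541,084.00.
DCL = total CM / (EBIT − I) = R$3,805,284.00 / R$541,084.00 = 7.0327.
EPS therefore changes by 7.0327 × (+12.5%) = +87.9%.

+87.9%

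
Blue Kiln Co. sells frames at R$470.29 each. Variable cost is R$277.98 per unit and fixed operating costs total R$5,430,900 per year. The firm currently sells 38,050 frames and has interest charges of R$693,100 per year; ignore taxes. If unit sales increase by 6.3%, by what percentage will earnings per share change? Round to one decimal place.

At 38,050 units, contribution = 38,050 × R$192.31 = R$7,317,395.50.
EBIT = R$7,317,395.50 − R$5,430,900 = R$1,886,495.50.
Interest = R$693,100.00, so EBIT − I = R$1,193,395.50.
DCL = total CM / (EBIT − I) = R$7,317,395.50 / R$1,193,395.50 = 6.1316.
%ΔEPS = DCL × %ΔSales = 6.1316 × +6.3% = +38.6%.

+38.6%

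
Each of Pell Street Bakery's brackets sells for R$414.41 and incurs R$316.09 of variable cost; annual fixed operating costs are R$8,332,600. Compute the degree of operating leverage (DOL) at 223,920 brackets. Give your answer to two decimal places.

Total contribution margin = 223,920 × R$98.32 = R$22,015,814.40.
Subtracting fixed costs: EBIT = R$22,015,814.40 − R$8,332,600 = R$13,683,214.40.
DOL = contribution ÷ EBIT = R$22,015,814.40 ÷ R$13,683,214.40 = 1.6090.

1.61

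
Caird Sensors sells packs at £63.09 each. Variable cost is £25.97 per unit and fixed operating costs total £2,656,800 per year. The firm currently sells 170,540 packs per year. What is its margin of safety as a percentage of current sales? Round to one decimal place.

Unit CM = price − variable cost = £63.09 − £25.97 = £37.12. Break-even units = £2,656,800 ÷ £37.12 = 71,573.28; break-even revenue = 71,573.28 × £63.09 = £4,515,557.97.
Actual sales revenue = 170,540 × £63.09 = £10,759,368.60.
Margin of safety = (£10,759,368.60 − £4,515,557.97) ÷ £10,759,368.60 = 58.0%.

58.0%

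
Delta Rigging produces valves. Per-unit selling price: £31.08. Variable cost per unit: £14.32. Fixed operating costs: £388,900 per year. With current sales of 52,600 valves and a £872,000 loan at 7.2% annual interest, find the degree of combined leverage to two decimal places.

2.05

At 52,600 units, contribution = 52,600 × £16.76 = £881,576.00.
EBIT = £881,576.00 − £388,900 = £492,676.00. Interest = £62,784.00, so EBIT − I = £429,892.00.
DCL = contribution ÷ (EBIT − I) = £881,576.00 ÷ £429,892.00 = 2.0507.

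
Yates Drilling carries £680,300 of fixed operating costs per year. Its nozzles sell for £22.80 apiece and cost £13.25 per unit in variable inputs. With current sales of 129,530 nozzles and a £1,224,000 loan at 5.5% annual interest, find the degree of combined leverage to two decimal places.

Total contribution margin = 129,530 × £9.55 = £1,237,011.50.
Subtracting fixed costs: EBIT = £1,237,011.50 − £680,300 = £556,711.50. Interest = £67,320.00.
DOL = £1,237,011.50 ÷ £556,711.50 = 2.2220; DFL = £556,711.50 ÷ £489,391.50 = 1.1376.
DCL = DOL × DFL = 2.2220 × 1.1376 = 2.5277.

2.53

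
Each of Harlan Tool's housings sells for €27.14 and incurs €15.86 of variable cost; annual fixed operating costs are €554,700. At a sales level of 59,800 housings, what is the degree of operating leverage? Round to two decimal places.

5.63

Contribution at this volume is 59,800 × €11.28 = €674,544.00.
EBIT = €674,544.00 − €554,700 = €119,844.00.
Degree of operating leverage = €674,544.00 / €119,844.00 = 5.6285.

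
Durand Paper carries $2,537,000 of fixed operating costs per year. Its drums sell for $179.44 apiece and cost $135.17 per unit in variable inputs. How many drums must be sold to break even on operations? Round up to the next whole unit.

57,308 drums

Contribution margin per unit = $179.44 − $135.17 = $44.27.
Break-even volume = fixed costs ÷ CM per unit = $2,537,000 ÷ $44.27 = 57,307.43, so 57,308 drums.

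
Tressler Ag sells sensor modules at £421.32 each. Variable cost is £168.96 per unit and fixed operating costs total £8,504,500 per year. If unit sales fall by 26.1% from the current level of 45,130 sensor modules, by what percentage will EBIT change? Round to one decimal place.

-103.1%

At 45,130 units, contribution = 45,130 × £252.36 = £11,389,006.80.
Subtracting fixed costs: EBIT = £11,389,006.80 − £8,504,500 = £2,884,506.80.
DOL = contribution ÷ EBIT = £11,389,006.80 ÷ £2,884,506.80 = 3.9483.
%ΔEBIT = DOL × %ΔSales = 3.9483 × -26.1% = -103.1%.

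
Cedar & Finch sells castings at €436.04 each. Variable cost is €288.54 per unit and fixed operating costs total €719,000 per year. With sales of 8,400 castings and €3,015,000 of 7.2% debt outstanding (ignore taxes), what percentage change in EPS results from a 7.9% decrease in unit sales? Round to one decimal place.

-32.3%

Contribution at this volume is 8,400 × €147.50 = €1,239,000.00.
Operating income = contribution − fixed costs = €1,239,000.00 − €719,000 = €520,000.00.
Interest = €217,080.00, so EBIT − I = €302,920.00.
Degree of combined leverage = contribution ÷ (EBIT − I) = €1,239,000.00 ÷ €302,920.00 = 4.0902.
%ΔEPS = DCL × %ΔSales = 4.0902 × -7.9% = -32.3%.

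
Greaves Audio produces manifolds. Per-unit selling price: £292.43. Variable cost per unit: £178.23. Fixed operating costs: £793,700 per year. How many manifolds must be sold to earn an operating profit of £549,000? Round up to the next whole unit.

Unit CM = price − variable cost = £292.43 − £178.23 = £114.20.
Units = (FC + target) / CM = (£793,700 + £549,000) / £114.20 = 11,757.44, so 11,758 manifolds.

11,758 manifolds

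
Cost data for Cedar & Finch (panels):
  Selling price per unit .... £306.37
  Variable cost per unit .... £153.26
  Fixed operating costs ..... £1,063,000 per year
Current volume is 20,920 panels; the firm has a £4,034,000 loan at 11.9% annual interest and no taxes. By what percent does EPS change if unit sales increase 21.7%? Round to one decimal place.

+41.9%

Contribution at this volume is 20,920 × £153.11 = £3,203,061.20.
Operating income = contribution − fixed costs = £3,203,061.20 − £1,063,000 = £2,140,061.20.
After interest of £480,046.00, pre-tax earnings = £1,660,015.20.
Degree of combined leverage = contribution ÷ (EBIT − I) = £3,203,061.20 ÷ £1,660,015.20 = 1.9295.
EPS therefore changes by 1.9295 × (+21.7%) = +41.9%.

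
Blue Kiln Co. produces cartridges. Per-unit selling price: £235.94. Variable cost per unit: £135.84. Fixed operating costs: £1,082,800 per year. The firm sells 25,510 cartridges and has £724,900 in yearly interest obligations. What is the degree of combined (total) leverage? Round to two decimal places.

Total contribution margin = 25,510 × £100.10 = £2,553,551.00.
Operating income = contribution − fixed costs = £2,553,551.00 − £1,082,800 = £1,470,751.00. Interest = £724,900.00.
DOL = £2,553,551.00 ÷ £1,470,751.00 = 1.7362; DFL = £1,470,751.00 ÷ £745,851.00 = 1.9719.
DCL = DOL × DFL = 1.7362 × 1.9719 = 3.4236.

3.42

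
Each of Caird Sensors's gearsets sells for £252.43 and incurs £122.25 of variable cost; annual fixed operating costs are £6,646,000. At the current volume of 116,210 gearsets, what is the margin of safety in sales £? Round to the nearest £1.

£16,447,736

Each unit contributes £252.43 − £122.25 = £130.18. Break-even units = £6,646,000 ÷ £130.18 = 51,052.39; break-even revenue = 51,052.39 × £252.43 = £12,887,154.56.
Actual sales revenue = 116,210 × £252.43 = £29,334,890.30.
Margin of safety = £29,334,890.30 − £12,887,154.56 = £16,447,736.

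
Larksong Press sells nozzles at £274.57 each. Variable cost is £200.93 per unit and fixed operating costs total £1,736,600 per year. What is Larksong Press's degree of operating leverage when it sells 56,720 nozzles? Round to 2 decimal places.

At 56,720 units, contribution = 56,720 × £73.64 = £4,176,860.80.
Operating income = contribution − fixed costs = £4,176,860.80 − £1,736,600 = £2,440,260.80.
Degree of operating leverage = £4,176,860.80 / £2,440,260.80 = 1.7116.

1.71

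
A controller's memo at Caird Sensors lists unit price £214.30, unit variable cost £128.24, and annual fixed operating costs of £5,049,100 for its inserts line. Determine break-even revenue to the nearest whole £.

CM per unit = £214.30 − £128.24 = £86.06; CM ratio = £86.06 / £214.30 = 0.4016.
Break-even sales = FC ÷ CM ratio = £5,049,100 × £214.30 / £86.06 = £12,572,881.

£12,572,881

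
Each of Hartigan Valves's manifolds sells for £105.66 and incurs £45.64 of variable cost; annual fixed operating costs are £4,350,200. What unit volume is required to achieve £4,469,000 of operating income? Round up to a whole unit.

146,938 manifolds

Contribution margin per unit = £105.66 − £45.64 = £60.02.
Units = (FC + target) / CM = (£4,350,200 + £4,469,000) / £60.02 = 146,937.69, so 146,938 manifolds.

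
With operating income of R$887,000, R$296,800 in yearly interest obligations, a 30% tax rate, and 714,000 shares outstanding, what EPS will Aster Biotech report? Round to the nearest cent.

R$0.58

Interest = R$296,800.00, so EBT = R$887,000 − R$296,800.00 = R$590,200.00.
Net income = R$590,200.00 × (1 − 0.30) = R$413,140.00.
Per share: R$413,140.00 / 714,000 shares = R$0.58.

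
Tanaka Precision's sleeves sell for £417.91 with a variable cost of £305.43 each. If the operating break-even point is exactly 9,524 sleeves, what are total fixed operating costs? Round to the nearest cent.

£1,071,259.52

Unit CM = price − variable cost = £417.91 − £305.43 = £112.48.
Fixed costs = break-even units × CM = 9,524 × £112.48 = £1,071,259.52.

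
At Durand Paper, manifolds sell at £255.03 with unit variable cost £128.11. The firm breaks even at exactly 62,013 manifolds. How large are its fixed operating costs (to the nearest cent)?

Each unit contributes £255.03 − £128.11 = £126.92.
Fixed costs = break-even units × CM = 62,013 × £126.92 = £7,870,689.96.

£7,870,689.96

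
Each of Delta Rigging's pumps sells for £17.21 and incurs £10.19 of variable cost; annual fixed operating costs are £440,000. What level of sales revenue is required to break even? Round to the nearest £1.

£1,078,689

CM per unit = £17.21 − £10.19 = £7.02; CM ratio = £7.02 / £17.21 = 0.4079.
Break-even revenue = fixed costs × price ÷ CM = £440,000 × £17.21 ÷ £7.02 = £1,078,689.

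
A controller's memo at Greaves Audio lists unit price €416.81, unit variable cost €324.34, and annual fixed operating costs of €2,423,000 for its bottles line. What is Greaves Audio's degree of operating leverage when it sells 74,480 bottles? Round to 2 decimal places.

At 74,480 units, contribution = 74,480 × €92.47 = €6,887,165.60.
EBIT = €6,887,165.60 − €2,423,000 = €4,464,165.60.
DOL = contribution ÷ EBIT = €6,887,165.60 ÷ €4,464,165.60 = 1.5428.

1.54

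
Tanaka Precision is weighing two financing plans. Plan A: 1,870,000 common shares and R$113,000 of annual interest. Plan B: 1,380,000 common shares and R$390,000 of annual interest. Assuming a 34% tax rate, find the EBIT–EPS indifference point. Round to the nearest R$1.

At indifference, (EBIT − 113,000)(1 − t)/1,870,000 = (EBIT − 390,000)(1 − t)/1,380,000.
The (1 − t) factor cancels: (EBIT − 113,000) × 1,380,000 = (EBIT − 390,000) × 1,870,000.
EBIT × (1,870,000 − 1,380,000) = 390,000 × 1,870,000 − 113,000 × 1,380,000 = 573,360,000,000, so EBIT = 573,360,000,000 ÷ 490,000 = 1,170,122.45.

R$1,170,122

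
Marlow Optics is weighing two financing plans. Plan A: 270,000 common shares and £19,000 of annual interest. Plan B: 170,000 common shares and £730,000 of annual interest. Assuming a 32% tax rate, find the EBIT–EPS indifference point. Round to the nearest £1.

£1,938,700

At indifference, (EBIT − 19,000)(1 − t)/270,000 = (EBIT − 730,000)(1 − t)/170,000.
Cancelling (1 − t) and cross-multiplying: 170,000·(EBIT − 19,000) = 270,000·(EBIT − 730,000).
EBIT × (270,000 − 170,000) = 730,000 × 270,000 − 19,000 × 170,000 = 193,870,000,000, so EBIT = 193,870,000,000 ÷ 100,000 = 1,938,700.00.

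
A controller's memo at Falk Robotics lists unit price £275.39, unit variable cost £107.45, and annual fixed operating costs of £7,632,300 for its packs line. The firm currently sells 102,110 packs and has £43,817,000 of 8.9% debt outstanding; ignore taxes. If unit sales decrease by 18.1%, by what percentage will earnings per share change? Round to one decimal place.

-55.3%

Total contribution margin = 102,110 × £167.94 = £17,148,353.40.
Operating income = contribution − fixed costs = £17,148,353.40 − £7,632,300 = £9,516,053.40.
Interest = £3,899,713.00, so EBIT − I = £5,616,340.40.
DCL = total CM / (EBIT − I) = £17,148,353.40 / £5,616,340.40 = 3.0533.
%ΔEPS = DCL × %ΔSales = 3.0533 × -18.1% = -55.3%.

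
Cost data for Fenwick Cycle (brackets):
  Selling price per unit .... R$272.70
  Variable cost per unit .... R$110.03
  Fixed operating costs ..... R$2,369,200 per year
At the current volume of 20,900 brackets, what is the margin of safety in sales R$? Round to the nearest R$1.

Unit CM = price − variable cost = R$272.70 − R$110.03 = R$162.67. Break-even units = R$2,369,200 ÷ R$162.67 = 14,564.46; break-even revenue = 14,564.46 × R$272.70 = R$3,971,727.05.
Actual sales revenue = 20,900 × R$272.70 = R$5,699,430.00.
Margin of safety = R$5,699,430.00 − R$3,971,727.05 = R$1,727,703.

R$1,727,703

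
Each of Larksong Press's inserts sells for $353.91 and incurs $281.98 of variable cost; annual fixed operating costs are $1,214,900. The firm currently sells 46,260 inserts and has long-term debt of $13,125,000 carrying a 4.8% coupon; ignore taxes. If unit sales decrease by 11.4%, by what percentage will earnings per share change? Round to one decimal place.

Total contribution margin = 46,260 × $71.93 = $3,327,481.80.
Operating income = contribution − fixed costs = $3,327,481.80 − $1,214,900 = $2,112,581.80.
Interest = $630,000.00, so EBIT − I = $1,482,581.80.
DCL = total CM / (EBIT − I) = $3,327,481.80 / $1,482,581.80 = 2.2444.
EPS therefore changes by 2.2444 × (-11.4%) = -25.6%.

-25.6%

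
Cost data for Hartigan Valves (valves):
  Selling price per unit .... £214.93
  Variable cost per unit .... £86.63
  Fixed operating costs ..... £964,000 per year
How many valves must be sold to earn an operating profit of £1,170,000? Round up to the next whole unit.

Unit CM = price − variable cost = £214.93 − £86.63 = £128.30.
Required volume = (fixed costs + target profit) ÷ CM = (£964,000 + £1,170,000) ÷ £128.30 = 16,632.89, so 16,633 valves.

16,633 valves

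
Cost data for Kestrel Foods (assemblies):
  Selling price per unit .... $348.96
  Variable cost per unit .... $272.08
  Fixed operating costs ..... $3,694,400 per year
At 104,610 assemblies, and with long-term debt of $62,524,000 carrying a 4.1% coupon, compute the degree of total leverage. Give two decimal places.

At 104,610 units, contribution = 104,610 × $76.88 = $8,042,416.80.
EBIT = $8,042,416.80 − $3,694,400 = $4,348,016.80. Interest = $2,563,484.00, so EBIT − I = $1,784,532.80.
Degree of total leverage = total CM / (EBIT − interest) = $8,042,416.80 / $1,784,532.80 = 4.5067.

4.51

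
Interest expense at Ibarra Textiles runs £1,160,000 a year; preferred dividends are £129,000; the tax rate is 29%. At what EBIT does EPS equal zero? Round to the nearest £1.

Grossing the preferred dividend up to pre-tax terms: £129,000 / (1 − 0.29) = £181,690.14.
EPS = 0 when EBIT covers interest plus the pre-tax preferred burden: £1,160,000 + £181,690.14 = £1,341,690.14.

£1,341,690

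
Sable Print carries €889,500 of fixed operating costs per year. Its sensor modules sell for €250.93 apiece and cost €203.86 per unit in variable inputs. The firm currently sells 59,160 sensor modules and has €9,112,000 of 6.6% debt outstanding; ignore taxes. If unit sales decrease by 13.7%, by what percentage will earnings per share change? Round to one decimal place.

Total contribution margin = 59,160 × €47.07 = €2,784,661.20.
EBIT = €2,784,661.20 − €889,500 = €1,895,161.20.
Interest = €601,392.00, so EBIT − I = €1,293,769.20.
Degree of combined leverage = contribution ÷ (EBIT − I) = €2,784,661.20 ÷ €1,293,769.20 = 2.1524.
EPS therefore changes by 2.1524 × (-13.7%) = -29.5%.

-29.5%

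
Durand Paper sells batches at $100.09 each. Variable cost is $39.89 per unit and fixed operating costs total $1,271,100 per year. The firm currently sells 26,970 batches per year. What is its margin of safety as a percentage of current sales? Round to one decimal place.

21.7%

Contribution margin per unit = $100.09 − $39.89 = $60.20. Break-even units = $1,271,100 ÷ $60.20 = 21,114.62; break-even revenue = 21,114.62 × $100.09 = $2,113,362.11.
Current sales = 26,970 × $100.09 = $2,699,427.30.
Margin of safety = ($2,699,427.30 − $2,113,362.11) ÷ $2,699,427.30 = 21.7%.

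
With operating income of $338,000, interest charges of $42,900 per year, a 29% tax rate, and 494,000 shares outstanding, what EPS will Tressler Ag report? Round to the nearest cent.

$0.42

Interest = $42,900.00, so EBT = $338,000 − $42,900.00 = $295,100.00.
Net income = $295,100.00 × (1 − 0.29) = $209,521.00.
EPS = $209,521.00 ÷ 494,000 = $0.42.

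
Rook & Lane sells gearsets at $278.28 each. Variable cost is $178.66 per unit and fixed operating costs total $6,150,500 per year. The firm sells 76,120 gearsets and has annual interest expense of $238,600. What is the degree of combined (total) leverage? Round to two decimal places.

Total contribution margin = 76,120 × $99.62 = $7,583,074.40.
Operating income = contribution − fixed costs = $7,583,074.40 − $6,150,500 = $1,432,574.40. Interest = $238,600.00, so EBIT − I = $1,193,974.40.
DCL = contribution ÷ (EBIT − I) = $7,583,074.40 ÷ $1,193,974.40 = 6.3511.

6.35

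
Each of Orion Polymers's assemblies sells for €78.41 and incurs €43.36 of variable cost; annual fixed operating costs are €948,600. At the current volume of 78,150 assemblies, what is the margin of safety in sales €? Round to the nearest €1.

€4,005,638

Contribution margin per unit = €78.41 − €43.36 = €35.05. Break-even units = €948,600 ÷ €35.05 = 27,064.19; break-even revenue = 27,064.19 × €78.41 = €2,122,103.45.
Actual sales revenue = 78,150 × €78.41 = €6,127,741.50.
Margin of safety = €6,127,741.50 − €2,122,103.45 = €4,005,638.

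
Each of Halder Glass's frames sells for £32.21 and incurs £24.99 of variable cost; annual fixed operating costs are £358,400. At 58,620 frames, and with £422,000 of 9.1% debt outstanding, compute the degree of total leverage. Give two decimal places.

16.01

Contribution at this volume is 58,620 × £7.22 = £423,236.40.
EBIT = £423,236.40 − £358,400 = £64,836.40. Interest = £38,402.00, so EBIT − I = £26,434.40.
Degree of total leverage = total CM / (EBIT − interest) = £423,236.40 / £26,434.40 = 16.0108.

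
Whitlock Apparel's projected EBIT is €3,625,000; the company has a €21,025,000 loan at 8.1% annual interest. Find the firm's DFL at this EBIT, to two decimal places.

Annual interest charges come to €1,703,025.00.
DFL = EBIT ÷ (EBIT − I) = €3,625,000 ÷ (€3,625,000 − €1,703,025.00) = €3,625,000 ÷ €1,921,975.00 = 1.8861.

1.89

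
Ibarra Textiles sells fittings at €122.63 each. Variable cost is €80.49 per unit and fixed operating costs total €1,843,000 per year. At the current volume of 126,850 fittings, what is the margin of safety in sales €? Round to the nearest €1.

Each unit contributes €122.63 − €80.49 = €42.14. Break-even units = €1,843,000 ÷ €42.14 = 43,735.17; break-even revenue = 43,735.17 × €122.63 = €5,363,243.71.
Actual sales revenue = 126,850 × €122.63 = €15,555,615.50.
Margin of safety = €15,555,615.50 − €5,363,243.71 = €10,192,372.

€10,192,372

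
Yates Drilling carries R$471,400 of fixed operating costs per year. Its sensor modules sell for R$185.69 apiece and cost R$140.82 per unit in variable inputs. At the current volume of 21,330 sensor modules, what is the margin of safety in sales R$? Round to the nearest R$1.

Each unit contributes R$185.69 − R$140.82 = R$44.87. Break-even units = R$471,400 ÷ R$44.87 = 10,505.91; break-even revenue = 10,505.91 × R$185.69 = R$1,950,841.68.
Current sales = 21,330 × R$185.69 = R$3,960,767.70.
Margin of safety = R$3,960,767.70 − R$1,950,841.68 = R$2,009,926.

R$2,009,926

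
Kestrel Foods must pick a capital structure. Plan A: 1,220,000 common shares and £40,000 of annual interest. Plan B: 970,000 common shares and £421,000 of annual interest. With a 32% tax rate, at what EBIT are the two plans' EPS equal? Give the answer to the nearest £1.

£1,899,280

Set EPS_A = EPS_B: (EBIT − £40,000)(1 − 0.32) ÷ 1,220,000 = (EBIT − £421,000)(1 − 0.32) ÷ 970,000.
The (1 − t) factor cancels: (EBIT − 40,000) × 970,000 = (EBIT − 421,000) × 1,220,000.
Solving, EBIT = (421,000·1,220,000 − 40,000·970,000) / (1,220,000 − 970,000) = 474,820,000,000 / 250,000 = 1,899,280.00.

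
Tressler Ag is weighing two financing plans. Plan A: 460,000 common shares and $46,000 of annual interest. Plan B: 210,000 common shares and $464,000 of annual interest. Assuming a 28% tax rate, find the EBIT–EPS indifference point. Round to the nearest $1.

Set EPS_A = EPS_B: (EBIT − $46,000)(1 − 0.28) ÷ 460,000 = (EBIT − $464,000)(1 − 0.28) ÷ 210,000.
Cancelling (1 − t) and cross-multiplying: 210,000·(EBIT − 46,000) = 460,000·(EBIT − 464,000).
Solving, EBIT = (464,000·460,000 − 46,000·210,000) / (460,000 − 210,000) = 203,780,000,000 / 250,000 = 815,120.00.

$815,120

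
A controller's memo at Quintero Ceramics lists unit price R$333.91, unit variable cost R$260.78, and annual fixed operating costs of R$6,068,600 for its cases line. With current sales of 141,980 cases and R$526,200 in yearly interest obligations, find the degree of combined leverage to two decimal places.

Contribution at this volume is 141,980 × R$73.13 = R$10,382,997.40.
EBIT = R$10,382,997.40 − R$6,068,600 = R$4,314,397.40. Interest = R$526,200.00, so EBIT − I = R$3,788,197.40.
Degree of total leverage = total CM / (EBIT − interest) = R$10,382,997.40 / R$3,788,197.40 = 2.7409.

2.74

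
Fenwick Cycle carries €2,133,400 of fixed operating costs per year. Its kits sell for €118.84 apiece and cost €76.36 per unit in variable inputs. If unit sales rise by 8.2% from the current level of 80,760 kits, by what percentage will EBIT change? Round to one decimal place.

Total contribution margin = 80,760 × €42.48 = €3,430,684.80.
Subtracting fixed costs: EBIT = €3,430,684.80 − €2,133,400 = €1,297,284.80.
DOL = contribution ÷ EBIT = €3,430,684.80 ÷ €1,297,284.80 = 2.6445.
So EBIT moves 2.6445 × (+8.2%) = +21.7%.

+21.7%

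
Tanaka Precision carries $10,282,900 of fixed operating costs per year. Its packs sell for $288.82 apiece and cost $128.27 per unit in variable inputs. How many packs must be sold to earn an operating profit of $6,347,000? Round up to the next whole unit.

Unit CM = price − variable cost = $288.82 − $128.27 = $160.55.
Units = (FC + target) / CM = ($10,282,900 + $6,347,000) / $160.55 = 103,580.82, so 103,581 packs.

103,581 packs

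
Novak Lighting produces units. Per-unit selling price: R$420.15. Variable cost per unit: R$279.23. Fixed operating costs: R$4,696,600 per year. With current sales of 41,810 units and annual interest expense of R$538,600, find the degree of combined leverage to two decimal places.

Contribution at this volume is 41,810 × R$140.92 = R$5,891,865.20.
Subtracting fixed costs: EBIT = R$5,891,865.20 − R$4,696,600 = R$1,195,265.20. Interest = R$538,600.00.
DOL = R$5,891,865.20 ÷ R$1,195,265.20 = 4.9293; DFL = R$1,195,265.20 ÷ R$656,665.20 = 1.8202.
DCL = DOL × DFL = 4.9293 × 1.8202 = 8.9723.

8.97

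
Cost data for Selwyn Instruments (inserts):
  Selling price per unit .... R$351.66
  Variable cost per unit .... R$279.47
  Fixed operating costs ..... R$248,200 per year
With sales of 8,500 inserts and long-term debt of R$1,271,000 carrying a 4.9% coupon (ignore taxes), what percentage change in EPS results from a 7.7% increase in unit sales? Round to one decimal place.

+15.6%

Contribution at this volume is 8,500 × R$72.19 = R$613,615.00.
EBIT = R$613,615.00 − R$248,200 = R$365,415.00.
After interest of R$62,279.00, pre-tax earnings = R$303,136.00.
Degree of combined leverage = contribution ÷ (EBIT − I) = R$613,615.00 ÷ R$303,136.00 = 2.0242.
%ΔEPS = DCL × %ΔSales = 2.0242 × +7.7% = +15.6%.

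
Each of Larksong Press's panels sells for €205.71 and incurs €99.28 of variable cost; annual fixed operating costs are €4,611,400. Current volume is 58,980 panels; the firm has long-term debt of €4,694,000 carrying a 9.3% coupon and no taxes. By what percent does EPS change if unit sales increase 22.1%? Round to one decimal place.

+112.9%

Total contribution margin = 58,980 × €106.43 = €6,277,241.40.
EBIT = €6,277,241.40 − €4,611,400 = €1,665,841.40.
Interest = €436,542.00, so EBIT − I = €1,229,299.40.
Degree of combined leverage = contribution ÷ (EBIT − I) = €6,277,241.40 ÷ €1,229,299.40 = 5.1064.
%ΔEPS = DCL × %ΔSales = 5.1064 × +22.1% = +112.9%.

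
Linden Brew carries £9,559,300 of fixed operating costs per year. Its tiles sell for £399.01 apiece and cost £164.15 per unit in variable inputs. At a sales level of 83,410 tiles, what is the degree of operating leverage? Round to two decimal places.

1.95

Contribution at this volume is 83,410 × £234.86 = £19,589,672.60.
EBIT = £19,589,672.60 − £9,559,300 = £10,030,372.60.
So DOL = total CM / EBIT = £19,589,672.60 / £10,030,372.60 = 1.9530.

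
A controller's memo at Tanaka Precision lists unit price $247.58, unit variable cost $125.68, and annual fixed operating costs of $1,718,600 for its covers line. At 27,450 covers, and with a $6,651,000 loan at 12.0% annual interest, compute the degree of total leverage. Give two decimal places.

Contribution at this volume is 27,450 × $121.90 = $3,346,155.00.
Operating income = contribution − fixed costs = $3,346,155.00 − $1,718,600 = $1,627,555.00. Interest = $798,120.00.
DOL = $3,346,155.00 ÷ $1,627,555.00 = 2.0559; DFL = $1,627,555.00 ÷ $829,435.00 = 1.9622.
DCL = DOL × DFL = 2.0559 × 1.9622 = 4.0341.

4.03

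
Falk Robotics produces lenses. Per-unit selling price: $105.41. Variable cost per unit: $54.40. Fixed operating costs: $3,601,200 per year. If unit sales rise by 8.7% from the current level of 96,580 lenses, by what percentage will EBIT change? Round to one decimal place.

At 96,580 units, contribution = 96,580 × $51.01 = $4,926,545.80.
Operating income = contribution − fixed costs = $4,926,545.80 − $3,601,200 = $1,325,345.80.
Degree of operating leverage = $4,926,545.80 / $1,325,345.80 = 3.7172.
So EBIT moves 3.7172 × (+8.7%) = +32.3%.

+32.3%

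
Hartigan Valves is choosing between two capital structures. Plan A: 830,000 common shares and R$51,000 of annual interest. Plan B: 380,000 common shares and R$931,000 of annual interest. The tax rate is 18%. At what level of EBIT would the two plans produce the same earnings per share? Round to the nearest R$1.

R$1,674,111

At indifference, (EBIT − 51,000)(1 − t)/830,000 = (EBIT − 931,000)(1 − t)/380,000.
Cancelling (1 − t) and cross-multiplying: 380,000·(EBIT − 51,000) = 830,000·(EBIT − 931,000).
EBIT × (830,000 − 380,000) = 931,000 × 830,000 − 51,000 × 380,000 = 753,350,000,000, so EBIT = 753,350,000,000 ÷ 450,000 = 1,674,111.11.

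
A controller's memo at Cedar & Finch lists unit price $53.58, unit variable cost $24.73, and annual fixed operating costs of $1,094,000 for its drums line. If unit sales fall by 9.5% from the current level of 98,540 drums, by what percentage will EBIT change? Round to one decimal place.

At 98,540 units, contribution = 98,540 × $28.85 = $2,842,879.00.
Subtracting fixed costs: EBIT = $2,842,879.00 − $1,094,000 = $1,748,879.00.
DOL = contribution ÷ EBIT = $2,842,879.00 ÷ $1,748,879.00 = 1.6255.
%ΔEBIT = DOL × %ΔSales = 1.6255 × -9.5% = -15.4%.

-15.4%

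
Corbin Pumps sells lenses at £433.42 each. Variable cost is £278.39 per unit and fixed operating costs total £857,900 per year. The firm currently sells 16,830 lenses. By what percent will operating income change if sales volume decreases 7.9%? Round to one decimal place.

Total contribution margin = 16,830 × £155.03 = £2,609,154.90.
Operating income = contribution − fixed costs = £2,609,154.90 − £857,900 = £1,751,254.90.
DOL = contribution ÷ EBIT = £2,609,154.90 ÷ £1,751,254.90 = 1.4899.
%ΔEBIT = DOL × %ΔSales = 1.4899 × -7.9% = -11.8%.

-11.8%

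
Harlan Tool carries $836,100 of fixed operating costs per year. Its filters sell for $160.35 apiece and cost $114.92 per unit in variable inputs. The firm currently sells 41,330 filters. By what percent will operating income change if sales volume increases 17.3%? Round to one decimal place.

+31.2%

At 41,330 units, contribution = 41,330 × $45.43 = $1,877,621.90.
EBIT = $1,877,621.90 − $836,100 = $1,041,521.90.
DOL = contribution ÷ EBIT = $1,877,621.90 ÷ $1,041,521.90 = 1.8028.
Operating income changes by 1.8028 × +17.3% = +31.2%.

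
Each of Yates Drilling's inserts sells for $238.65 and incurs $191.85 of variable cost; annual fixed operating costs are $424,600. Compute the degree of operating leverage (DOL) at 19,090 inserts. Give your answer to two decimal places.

Total contribution margin = 19,090 × $46.80 = $893,412.00.
EBIT = $893,412.00 − $424,600 = $468,812.00.
Degree of operating leverage = $893,412.00 / $468,812.00 = 1.9057.

1.91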